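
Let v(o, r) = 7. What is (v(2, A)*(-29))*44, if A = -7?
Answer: -8932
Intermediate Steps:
(v(2, A)*(-29))*44 = (7*(-29))*44 = -203*44 = -8932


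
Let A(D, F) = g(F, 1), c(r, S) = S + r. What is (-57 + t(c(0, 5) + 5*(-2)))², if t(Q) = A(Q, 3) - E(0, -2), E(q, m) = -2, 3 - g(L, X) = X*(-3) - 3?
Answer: 2116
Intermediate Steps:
g(L, X) = 6 + 3*X (g(L, X) = 3 - (X*(-3) - 3) = 3 - (-3*X - 3) = 3 - (-3 - 3*X) = 3 + (3 + 3*X) = 6 + 3*X)
A(D, F) = 9 (A(D, F) = 6 + 3*1 = 6 + 3 = 9)
t(Q) = 11 (t(Q) = 9 - 1*(-2) = 9 + 2 = 11)
(-57 + t(c(0, 5) + 5*(-2)))² = (-57 + 11)² = (-46)² = 2116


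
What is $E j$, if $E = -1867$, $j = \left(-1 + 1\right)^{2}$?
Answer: $0$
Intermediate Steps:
$j = 0$ ($j = 0^{2} = 0$)
$E j = \left(-1867\right) 0 = 0$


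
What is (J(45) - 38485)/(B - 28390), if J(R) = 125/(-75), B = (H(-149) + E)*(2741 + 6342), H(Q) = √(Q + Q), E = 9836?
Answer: -1718660548180/3988328786008463 + 524361590*I*√298/11964986358025389 ≈ -0.00043092 + 7.5653e-7*I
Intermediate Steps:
H(Q) = √2*√Q (H(Q) = √(2*Q) = √2*√Q)
B = 89340388 + 9083*I*√298 (B = (√2*√(-149) + 9836)*(2741 + 6342) = (√2*(I*√149) + 9836)*9083 = (I*√298 + 9836)*9083 = (9836 + I*√298)*9083 = 89340388 + 9083*I*√298 ≈ 8.934e+7 + 1.568e+5*I)
J(R) = -5/3 (J(R) = 125*(-1/75) = -5/3)
(J(45) - 38485)/(B - 28390) = (-5/3 - 38485)/((89340388 + 9083*I*√298) - 28390) = -115460/(3*(89311998 + 9083*I*√298))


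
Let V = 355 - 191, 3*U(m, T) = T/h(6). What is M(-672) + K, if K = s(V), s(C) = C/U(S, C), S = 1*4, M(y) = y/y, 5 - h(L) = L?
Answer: -2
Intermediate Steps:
h(L) = 5 - L
M(y) = 1
S = 4
U(m, T) = -T/3 (U(m, T) = (T/(5 - 1*6))/3 = (T/(5 - 6))/3 = (T/(-1))/3 = (T*(-1))/3 = (-T)/3 = -T/3)
V = 164
s(C) = -3 (s(C) = C/((-C/3)) = C*(-3/C) = -3)
K = -3
M(-672) + K = 1 - 3 = -2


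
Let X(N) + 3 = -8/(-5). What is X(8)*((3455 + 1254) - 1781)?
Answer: -20496/5 ≈ -4099.2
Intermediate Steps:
X(N) = -7/5 (X(N) = -3 - 8/(-5) = -3 - 8*(-⅕) = -3 + 8/5 = -7/5)
X(8)*((3455 + 1254) - 1781) = -7*((3455 + 1254) - 1781)/5 = -7*(4709 - 1781)/5 = -7/5*2928 = -20496/5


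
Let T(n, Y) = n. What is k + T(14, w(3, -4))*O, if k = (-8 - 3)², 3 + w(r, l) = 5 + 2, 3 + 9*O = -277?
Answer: -2831/9 ≈ -314.56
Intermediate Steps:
O = -280/9 (O = -⅓ + (⅑)*(-277) = -⅓ - 277/9 = -280/9 ≈ -31.111)
w(r, l) = 4 (w(r, l) = -3 + (5 + 2) = -3 + 7 = 4)
k = 121 (k = (-11)² = 121)
k + T(14, w(3, -4))*O = 121 + 14*(-280/9) = 121 - 3920/9 = -2831/9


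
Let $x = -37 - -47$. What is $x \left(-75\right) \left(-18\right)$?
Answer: $13500$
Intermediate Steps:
$x = 10$ ($x = -37 + 47 = 10$)
$x \left(-75\right) \left(-18\right) = 10 \left(-75\right) \left(-18\right) = \left(-750\right) \left(-18\right) = 13500$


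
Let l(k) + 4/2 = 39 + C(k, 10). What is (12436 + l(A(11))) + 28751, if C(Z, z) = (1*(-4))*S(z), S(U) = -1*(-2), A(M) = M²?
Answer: 41216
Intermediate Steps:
S(U) = 2
C(Z, z) = -8 (C(Z, z) = (1*(-4))*2 = -4*2 = -8)
l(k) = 29 (l(k) = -2 + (39 - 8) = -2 + 31 = 29)
(12436 + l(A(11))) + 28751 = (12436 + 29) + 28751 = 12465 + 28751 = 41216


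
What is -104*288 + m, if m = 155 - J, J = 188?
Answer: -29985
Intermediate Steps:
m = -33 (m = 155 - 1*188 = 155 - 188 = -33)
-104*288 + m = -104*288 - 33 = -29952 - 33 = -29985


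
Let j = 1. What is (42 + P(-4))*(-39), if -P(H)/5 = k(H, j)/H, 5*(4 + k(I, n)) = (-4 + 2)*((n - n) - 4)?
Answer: -1521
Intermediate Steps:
k(I, n) = -12/5 (k(I, n) = -4 + ((-4 + 2)*((n - n) - 4))/5 = -4 + (-2*(0 - 4))/5 = -4 + (-2*(-4))/5 = -4 + (⅕)*8 = -4 + 8/5 = -12/5)
P(H) = 12/H (P(H) = -(-12)/H = 12/H)
(42 + P(-4))*(-39) = (42 + 12/(-4))*(-39) = (42 + 12*(-¼))*(-39) = (42 - 3)*(-39) = 39*(-39) = -1521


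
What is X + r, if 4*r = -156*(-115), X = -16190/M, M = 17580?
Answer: 7883011/1758 ≈ 4484.1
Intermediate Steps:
X = -1619/1758 (X = -16190/17580 = -16190*1/17580 = -1619/1758 ≈ -0.92093)
r = 4485 (r = (-156*(-115))/4 = (¼)*17940 = 4485)
X + r = -1619/1758 + 4485 = 7883011/1758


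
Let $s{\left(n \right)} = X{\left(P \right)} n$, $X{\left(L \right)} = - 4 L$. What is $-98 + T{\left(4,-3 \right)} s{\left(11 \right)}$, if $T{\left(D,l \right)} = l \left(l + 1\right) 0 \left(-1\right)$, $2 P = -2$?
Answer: $-98$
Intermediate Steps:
$P = -1$ ($P = \frac{1}{2} \left(-2\right) = -1$)
$s{\left(n \right)} = 4 n$ ($s{\left(n \right)} = \left(-4\right) \left(-1\right) n = 4 n$)
$T{\left(D,l \right)} = 0$ ($T{\left(D,l \right)} = l \left(1 + l\right) 0 \left(-1\right) = 0 \left(-1\right) = 0$)
$-98 + T{\left(4,-3 \right)} s{\left(11 \right)} = -98 + 0 \cdot 4 \cdot 11 = -98 + 0 \cdot 44 = -98 + 0 = -98$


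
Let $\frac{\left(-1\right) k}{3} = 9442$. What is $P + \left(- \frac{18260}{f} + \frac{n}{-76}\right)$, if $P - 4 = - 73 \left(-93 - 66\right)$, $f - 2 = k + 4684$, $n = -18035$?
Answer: $\frac{532213055}{44916} \approx 11849.0$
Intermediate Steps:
$k = -28326$ ($k = \left(-3\right) 9442 = -28326$)
$f = -23640$ ($f = 2 + \left(-28326 + 4684\right) = 2 - 23642 = -23640$)
$P = 11611$ ($P = 4 - 73 \left(-93 - 66\right) = 4 - -11607 = 4 + 11607 = 11611$)
$P + \left(- \frac{18260}{f} + \frac{n}{-76}\right) = 11611 - \left(- \frac{18035}{76} - \frac{913}{1182}\right) = 11611 - - \frac{10693379}{44916} = 11611 + \left(\frac{913}{1182} + \frac{18035}{76}\right) = 11611 + \frac{10693379}{44916} = \frac{532213055}{44916}$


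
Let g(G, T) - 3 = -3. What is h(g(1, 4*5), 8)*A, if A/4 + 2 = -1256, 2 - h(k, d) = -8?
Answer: -50320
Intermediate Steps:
g(G, T) = 0 (g(G, T) = 3 - 3 = 0)
h(k, d) = 10 (h(k, d) = 2 - 1*(-8) = 2 + 8 = 10)
A = -5032 (A = -8 + 4*(-1256) = -8 - 5024 = -5032)
h(g(1, 4*5), 8)*A = 10*(-5032) = -50320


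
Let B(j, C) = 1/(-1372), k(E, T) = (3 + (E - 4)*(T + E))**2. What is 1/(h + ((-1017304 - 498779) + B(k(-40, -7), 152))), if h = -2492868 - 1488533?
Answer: -1372/7542548049 ≈ -1.8190e-7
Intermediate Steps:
h = -3981401
k(E, T) = (3 + (-4 + E)*(E + T))**2
B(j, C) = -1/1372
1/(h + ((-1017304 - 498779) + B(k(-40, -7), 152))) = 1/(-3981401 + ((-1017304 - 498779) - 1/1372)) = 1/(-3981401 + (-1516083 - 1/1372)) = 1/(-3981401 - 2080065877/1372) = 1/(-7542548049/1372) = -1372/7542548049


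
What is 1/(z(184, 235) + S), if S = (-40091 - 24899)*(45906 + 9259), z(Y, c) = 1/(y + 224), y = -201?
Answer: -23/82458987049 ≈ -2.7893e-10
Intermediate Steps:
z(Y, c) = 1/23 (z(Y, c) = 1/(-201 + 224) = 1/23)
S = -3585173350 (S = -64990*55165 = -3585173350)
1/(z(184, 235) + S) = 1/(1/23 - 3585173350) = 1/(-82458987049/23) = -23/82458987049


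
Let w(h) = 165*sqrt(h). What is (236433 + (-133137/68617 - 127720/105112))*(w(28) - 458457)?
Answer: -97722584417760901467/901558763 + 70341281424127230*sqrt(7)/901558763 ≈ -1.0819e+11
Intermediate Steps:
(236433 + (-133137/68617 - 127720/105112))*(w(28) - 458457) = (236433 + (-133137/68617 - 127720/105112))*(165*sqrt(28) - 458457) = (236433 + (-133137*1/68617 - 127720*1/105112))*(165*(2*sqrt(7)) - 458457) = (236433 + (-133137/68617 - 15965/13139))*(330*sqrt(7) - 458457) = (236433 - 2844757448/901558763)*(-458457 + 330*sqrt(7)) = 213155398254931*(-458457 + 330*sqrt(7))/901558763 = -97722584417760901467/901558763 + 70341281424127230*sqrt(7)/901558763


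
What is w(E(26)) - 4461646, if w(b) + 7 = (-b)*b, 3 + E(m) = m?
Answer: -4462182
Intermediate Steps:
E(m) = -3 + m
w(b) = -7 - b**2 (w(b) = -7 + (-b)*b = -7 - b**2)
w(E(26)) - 4461646 = (-7 - (-3 + 26)**2) - 4461646 = (-7 - 1*23**2) - 4461646 = (-7 - 1*529) - 4461646 = (-7 - 529) - 4461646 = -536 - 4461646 = -4462182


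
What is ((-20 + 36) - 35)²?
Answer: 361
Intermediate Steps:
((-20 + 36) - 35)² = (16 - 35)² = (-19)² = 361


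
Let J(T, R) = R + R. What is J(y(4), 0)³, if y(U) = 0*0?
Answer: 0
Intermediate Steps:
y(U) = 0
J(T, R) = 2*R
J(y(4), 0)³ = (2*0)³ = 0³ = 0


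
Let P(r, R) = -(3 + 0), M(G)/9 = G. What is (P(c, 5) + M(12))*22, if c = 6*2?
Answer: 2310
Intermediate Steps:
c = 12
M(G) = 9*G
P(r, R) = -3 (P(r, R) = -1*3 = -3)
(P(c, 5) + M(12))*22 = (-3 + 9*12)*22 = (-3 + 108)*22 = 105*22 = 2310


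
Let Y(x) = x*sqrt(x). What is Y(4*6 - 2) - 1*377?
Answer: -377 + 22*sqrt(22) ≈ -273.81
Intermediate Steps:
Y(x) = x**(3/2)
Y(4*6 - 2) - 1*377 = (4*6 - 2)**(3/2) - 1*377 = (24 - 2)**(3/2) - 377 = 22**(3/2) - 377 = 22*sqrt(22) - 377 = -377 + 22*sqrt(22)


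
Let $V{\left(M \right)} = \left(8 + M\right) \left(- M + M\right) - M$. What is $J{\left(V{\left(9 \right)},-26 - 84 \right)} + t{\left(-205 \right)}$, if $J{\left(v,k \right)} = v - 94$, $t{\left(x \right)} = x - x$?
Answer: $-103$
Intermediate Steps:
$t{\left(x \right)} = 0$
$V{\left(M \right)} = - M$ ($V{\left(M \right)} = \left(8 + M\right) 0 - M = 0 - M = - M$)
$J{\left(v,k \right)} = -94 + v$ ($J{\left(v,k \right)} = v - 94 = -94 + v$)
$J{\left(V{\left(9 \right)},-26 - 84 \right)} + t{\left(-205 \right)} = \left(-94 - 9\right) + 0 = -103 + 0 = -103$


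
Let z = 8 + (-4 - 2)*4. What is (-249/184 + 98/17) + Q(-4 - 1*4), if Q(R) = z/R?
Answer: 20055/3128 ≈ 6.4114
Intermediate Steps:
z = -16 (z = 8 - 6*4 = 8 - 24 = -16)
Q(R) = -16/R
(-249/184 + 98/17) + Q(-4 - 1*4) = (-249/184 + 98/17) - 16/(-4 - 1*4) = (-249*1/184 + 98*(1/17)) - 16/(-4 - 4) = (-249/184 + 98/17) - 16/(-8) = 13799/3128 - 16*(-⅛) = 13799/3128 + 2 = 20055/3128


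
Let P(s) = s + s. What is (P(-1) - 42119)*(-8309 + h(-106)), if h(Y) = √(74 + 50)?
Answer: 349983389 - 84242*√31 ≈ 3.4951e+8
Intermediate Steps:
P(s) = 2*s
h(Y) = 2*√31 (h(Y) = √124 = 2*√31)
(P(-1) - 42119)*(-8309 + h(-106)) = (2*(-1) - 42119)*(-8309 + 2*√31) = (-2 - 42119)*(-8309 + 2*√31) = -42121*(-8309 + 2*√31) = 349983389 - 84242*√31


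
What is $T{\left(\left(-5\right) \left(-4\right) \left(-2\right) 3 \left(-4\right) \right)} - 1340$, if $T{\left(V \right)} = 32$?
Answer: $-1308$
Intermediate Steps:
$T{\left(\left(-5\right) \left(-4\right) \left(-2\right) 3 \left(-4\right) \right)} - 1340 = 32 - 1340 = -1308$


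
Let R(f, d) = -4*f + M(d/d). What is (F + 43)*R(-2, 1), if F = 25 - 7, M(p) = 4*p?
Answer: 732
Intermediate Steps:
F = 18
R(f, d) = 4 - 4*f (R(f, d) = -4*f + 4*(d/d) = -4*f + 4*1 = -4*f + 4 = 4 - 4*f)
(F + 43)*R(-2, 1) = (18 + 43)*(4 - 4*(-2)) = 61*(4 + 8) = 61*12 = 732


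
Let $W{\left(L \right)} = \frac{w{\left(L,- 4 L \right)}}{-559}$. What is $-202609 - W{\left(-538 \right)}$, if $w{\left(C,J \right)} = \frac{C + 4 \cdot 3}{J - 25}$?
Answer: $- \frac{240900683263}{1188993} \approx -2.0261 \cdot 10^{5}$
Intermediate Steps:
$w{\left(C,J \right)} = \frac{12 + C}{-25 + J}$ ($w{\left(C,J \right)} = \frac{C + 12}{-25 + J} = \frac{12 + C}{-25 + J}$)
$W{\left(L \right)} = - \frac{12 + L}{559 \left(-25 - 4 L\right)}$ ($W{\left(L \right)} = \frac{\frac{1}{-25 - 4 L} \left(12 + L\right)}{-559} = \frac{12 + L}{-25 - 4 L} \left(- \frac{1}{559}\right) = - \frac{12 + L}{559 \left(-25 - 4 L\right)}$)
$-202609 - W{\left(-538 \right)} = -202609 - \frac{12 - 538}{559 \left(25 + 4 \left(-538\right)\right)} = -202609 - \frac{1}{559} \frac{1}{25 - 2152} \left(-526\right) = -202609 - \frac{1}{559} \frac{1}{-2127} \left(-526\right) = -202609 - \frac{1}{559} \left(- \frac{1}{2127}\right) \left(-526\right) = -202609 - \frac{526}{1188993} = - \frac{240900683263}{1188993}$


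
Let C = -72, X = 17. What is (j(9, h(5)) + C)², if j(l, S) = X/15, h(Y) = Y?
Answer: 1129969/225 ≈ 5022.1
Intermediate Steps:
j(l, S) = 17/15
(j(9, h(5)) + C)² = (17/15 - 72)² = (-1063/15)² = 1129969/225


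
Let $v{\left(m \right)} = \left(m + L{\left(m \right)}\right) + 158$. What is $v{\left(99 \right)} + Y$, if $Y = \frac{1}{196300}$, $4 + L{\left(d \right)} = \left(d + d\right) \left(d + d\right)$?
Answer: $\frac{7745409101}{196300} \approx 39457.0$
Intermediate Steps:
$L{\left(d \right)} = -4 + 4 d^{2}$ ($L{\left(d \right)} = -4 + \left(d + d\right) \left(d + d\right) = -4 + 2 d 2 d = -4 + 4 d^{2}$)
$v{\left(m \right)} = 154 + m + 4 m^{2}$ ($v{\left(m \right)} = \left(m + \left(-4 + 4 m^{2}\right)\right) + 158 = \left(-4 + m + 4 m^{2}\right) + 158 = 154 + m + 4 m^{2}$)
$Y = \frac{1}{196300} \approx 5.0942 \cdot 10^{-6}$
$v{\left(99 \right)} + Y = \left(154 + 99 + 4 \cdot 99^{2}\right) + \frac{1}{196300} = \left(154 + 99 + 4 \cdot 9801\right) + \frac{1}{196300} = \left(154 + 99 + 39204\right) + \frac{1}{196300} = 39457 + \frac{1}{196300} = \frac{7745409101}{196300}$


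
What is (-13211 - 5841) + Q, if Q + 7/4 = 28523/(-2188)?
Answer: -10429532/547 ≈ -19067.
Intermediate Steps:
Q = -8088/547 (Q = -7/4 + 28523/(-2188) = -7/4 + 28523*(-1/2188) = -7/4 - 28523/2188 = -8088/547 ≈ -14.786)
(-13211 - 5841) + Q = (-13211 - 5841) - 8088/547 = -19052 - 8088/547 = -10429532/547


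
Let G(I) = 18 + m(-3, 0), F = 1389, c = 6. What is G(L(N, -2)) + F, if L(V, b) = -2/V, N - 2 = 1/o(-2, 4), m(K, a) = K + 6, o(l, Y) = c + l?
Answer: 1410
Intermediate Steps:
o(l, Y) = 6 + l
m(K, a) = 6 + K
N = 9/4 (N = 2 + 1/(6 - 2) = 2 + 1/4 = 2 + ¼ = 9/4 ≈ 2.2500)
G(I) = 21 (G(I) = 18 + (6 - 3) = 18 + 3 = 21)
G(L(N, -2)) + F = 21 + 1389 = 1410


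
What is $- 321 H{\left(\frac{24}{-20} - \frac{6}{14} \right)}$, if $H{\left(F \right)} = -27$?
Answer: $8667$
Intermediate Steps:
$- 321 H{\left(\frac{24}{-20} - \frac{6}{14} \right)} = \left(-321\right) \left(-27\right) = 8667$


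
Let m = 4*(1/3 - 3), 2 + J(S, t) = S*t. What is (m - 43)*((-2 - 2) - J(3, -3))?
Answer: -1127/3 ≈ -375.67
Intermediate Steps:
J(S, t) = -2 + S*t
m = -32/3 (m = 4*(⅓ - 3) = 4*(-8/3) = -32/3 ≈ -10.667)
(m - 43)*((-2 - 2) - J(3, -3)) = (-32/3 - 43)*((-2 - 2) - (-2 + 3*(-3))) = -161*(-4 - (-2 - 9))/3 = -161*(-4 - 1*(-11))/3 = -161*(-4 + 11)/3 = -161/3*7 = -1127/3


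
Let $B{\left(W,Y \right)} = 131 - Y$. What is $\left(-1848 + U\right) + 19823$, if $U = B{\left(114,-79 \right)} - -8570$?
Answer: $26755$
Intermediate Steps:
$U = 8780$ ($U = \left(131 - -79\right) - -8570 = \left(131 + 79\right) + 8570 = 210 + 8570 = 8780$)
$\left(-1848 + U\right) + 19823 = \left(-1848 + 8780\right) + 19823 = 6932 + 19823 = 26755$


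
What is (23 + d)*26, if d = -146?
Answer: -3198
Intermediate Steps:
(23 + d)*26 = (23 - 146)*26 = -123*26 = -3198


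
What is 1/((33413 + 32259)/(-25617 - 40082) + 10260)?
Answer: 65699/674006068 ≈ 9.7475e-5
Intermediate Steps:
1/((33413 + 32259)/(-25617 - 40082) + 10260) = 1/(65672/(-65699) + 10260) = 1/(65672*(-1/65699) + 10260) = 1/(-65672/65699 + 10260) = 1/(674006068/65699) = 65699/674006068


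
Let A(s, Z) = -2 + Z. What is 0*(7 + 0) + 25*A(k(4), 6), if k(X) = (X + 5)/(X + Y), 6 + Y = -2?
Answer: 100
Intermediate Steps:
Y = -8 (Y = -6 - 2 = -8)
k(X) = (5 + X)/(-8 + X) (k(X) = (X + 5)/(X - 8) = (5 + X)/(-8 + X))
0*(7 + 0) + 25*A(k(4), 6) = 0*(7 + 0) + 25*(-2 + 6) = 0*7 + 25*4 = 0 + 100 = 100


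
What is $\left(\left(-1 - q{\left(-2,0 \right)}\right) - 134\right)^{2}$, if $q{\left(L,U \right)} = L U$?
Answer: $18225$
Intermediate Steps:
$\left(\left(-1 - q{\left(-2,0 \right)}\right) - 134\right)^{2} = \left(\left(-1 - \left(-2\right) 0\right) - 134\right)^{2} = \left(\left(-1 - 0\right) - 134\right)^{2} = \left(\left(-1 + 0\right) - 134\right)^{2} = \left(-1 - 134\right)^{2} = \left(-135\right)^{2} = 18225$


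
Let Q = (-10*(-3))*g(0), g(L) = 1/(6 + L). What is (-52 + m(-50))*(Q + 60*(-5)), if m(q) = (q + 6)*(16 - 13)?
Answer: 54280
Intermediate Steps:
m(q) = 18 + 3*q (m(q) = (6 + q)*3 = 18 + 3*q)
Q = 5 (Q = (-10*(-3))/(6 + 0) = 30/6 = 30*(1/6) = 5)
(-52 + m(-50))*(Q + 60*(-5)) = (-52 + (18 + 3*(-50)))*(5 + 60*(-5)) = (-52 + (18 - 150))*(5 - 300) = (-52 - 132)*(-295) = -184*(-295) = 54280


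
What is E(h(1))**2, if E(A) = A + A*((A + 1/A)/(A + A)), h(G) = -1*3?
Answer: 196/9 ≈ 21.778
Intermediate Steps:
h(G) = -3
E(A) = 1/(2*A) + 3*A/2 (E(A) = A + A*((A + 1/A)/((2*A))) = A + A*((A + 1/A)*(1/(2*A))) = A + A*((A + 1/A)/(2*A)) = A + (A/2 + 1/(2*A)) = 1/(2*A) + 3*A/2)
E(h(1))**2 = ((1/2)*(1 + 3*(-3)**2)/(-3))**2 = ((1/2)*(-1/3)*(1 + 3*9))**2 = ((1/2)*(-1/3)*(1 + 27))**2 = ((1/2)*(-1/3)*28)**2 = (-14/3)**2 = 196/9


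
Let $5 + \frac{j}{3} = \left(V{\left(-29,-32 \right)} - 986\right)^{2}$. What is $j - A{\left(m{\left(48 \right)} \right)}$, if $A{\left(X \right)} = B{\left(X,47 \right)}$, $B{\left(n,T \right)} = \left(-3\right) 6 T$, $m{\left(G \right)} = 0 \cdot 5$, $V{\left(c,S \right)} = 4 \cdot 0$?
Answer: $2917419$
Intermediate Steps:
$V{\left(c,S \right)} = 0$
$m{\left(G \right)} = 0$
$j = 2916573$ ($j = -15 + 3 \left(0 - 986\right)^{2} = -15 + 3 \left(-986\right)^{2} = -15 + 3 \cdot 972196 = -15 + 2916588 = 2916573$)
$B{\left(n,T \right)} = - 18 T$
$A{\left(X \right)} = -846$ ($A{\left(X \right)} = \left(-18\right) 47 = -846$)
$j - A{\left(m{\left(48 \right)} \right)} = 2916573 - -846 = 2916573 + 846 = 2917419$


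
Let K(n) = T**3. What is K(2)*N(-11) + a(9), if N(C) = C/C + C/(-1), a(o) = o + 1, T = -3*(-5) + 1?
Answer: 49162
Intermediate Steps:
T = 16 (T = 15 + 1 = 16)
K(n) = 4096 (K(n) = 16**3 = 4096)
a(o) = 1 + o
N(C) = 1 - C (N(C) = 1 + C*(-1) = 1 - C)
K(2)*N(-11) + a(9) = 4096*(1 - 1*(-11)) + (1 + 9) = 4096*(1 + 11) + 10 = 4096*12 + 10 = 49152 + 10 = 49162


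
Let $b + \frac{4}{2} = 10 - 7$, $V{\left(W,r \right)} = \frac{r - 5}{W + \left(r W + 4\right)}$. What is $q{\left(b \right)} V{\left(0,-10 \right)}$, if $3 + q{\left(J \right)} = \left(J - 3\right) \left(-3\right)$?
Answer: $- \frac{45}{4} \approx -11.25$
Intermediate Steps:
$V{\left(W,r \right)} = \frac{-5 + r}{4 + W + W r}$ ($V{\left(W,r \right)} = \frac{-5 + r}{W + \left(W r + 4\right)} = \frac{-5 + r}{W + \left(4 + W r\right)} = \frac{-5 + r}{4 + W + W r}$)
$b = 1$ ($b = -2 + \left(10 - 7\right) = -2 + 3 = 1$)
$q{\left(J \right)} = 6 - 3 J$ ($q{\left(J \right)} = -3 + \left(J - 3\right) \left(-3\right) = -3 + \left(-3 + J\right) \left(-3\right) = -3 - \left(-9 + 3 J\right) = 6 - 3 J$)
$q{\left(b \right)} V{\left(0,-10 \right)} = \left(6 - 3\right) \frac{-5 - 10}{4 + 0 + 0 \left(-10\right)} = \left(6 - 3\right) \frac{1}{4 + 0 + 0} \left(-15\right) = 3 \cdot \frac{1}{4} \left(-15\right) = 3 \left(- \frac{15}{4}\right) = - \frac{45}{4}$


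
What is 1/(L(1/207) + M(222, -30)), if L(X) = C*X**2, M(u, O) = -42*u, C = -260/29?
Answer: -1242621/11586198464 ≈ -0.00010725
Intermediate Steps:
C = -260/29 (C = -260*1/29 = -260/29 ≈ -8.9655)
L(X) = -260*X**2/29
1/(L(1/207) + M(222, -30)) = 1/(-260*(1/207)**2/29 - 42*222) = 1/(-260*(1/207)**2/29 - 9324) = 1/(-260/29*1/42849 - 9324) = 1/(-260/1242621 - 9324) = 1/(-11586198464/1242621) = -1242621/11586198464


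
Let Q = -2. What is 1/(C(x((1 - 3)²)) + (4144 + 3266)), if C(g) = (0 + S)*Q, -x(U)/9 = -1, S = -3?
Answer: 1/7416 ≈ 0.00013484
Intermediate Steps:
x(U) = 9 (x(U) = -9*(-1) = 9)
C(g) = 6 (C(g) = (0 - 3)*(-2) = -3*(-2) = 6)
1/(C(x((1 - 3)²)) + (4144 + 3266)) = 1/(6 + (4144 + 3266)) = 1/(6 + 7410) = 1/7416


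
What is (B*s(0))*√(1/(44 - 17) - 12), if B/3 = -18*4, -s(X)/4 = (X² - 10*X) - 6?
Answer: -576*I*√969 ≈ -17930.0*I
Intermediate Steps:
s(X) = 24 - 4*X² + 40*X (s(X) = -4*((X² - 10*X) - 6) = -4*(-6 + X² - 10*X) = 24 - 4*X² + 40*X)
B = -216 (B = 3*(-18*4) = 3*(-72) = -216)
(B*s(0))*√(1/(44 - 17) - 12) = (-216*(24 - 4*0² + 40*0))*√(1/(44 - 17) - 12) = (-216*(24 - 4*0 + 0))*√(1/27 - 12) = (-216*(24 + 0 + 0))*√(1/27 - 12) = (-216*24)*√(-323/27) = -576*I*√969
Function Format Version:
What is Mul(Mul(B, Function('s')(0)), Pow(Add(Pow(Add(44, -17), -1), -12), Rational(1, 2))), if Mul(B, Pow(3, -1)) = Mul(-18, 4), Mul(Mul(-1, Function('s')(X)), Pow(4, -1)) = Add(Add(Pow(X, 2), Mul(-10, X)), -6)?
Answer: Mul(-576, I, Pow(969, Rational(1, 2))) ≈ Mul(-17930., I)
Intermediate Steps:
Function('s')(X) = Add(24, Mul(-4, Pow(X, 2)), Mul(40, X)) (Function('s')(X) = Mul(-4, Add(Add(Pow(X, 2), Mul(-10, X)), -6)) = Mul(-4, Add(-6, Pow(X, 2), Mul(-10, X))) = Add(24, Mul(-4, Pow(X, 2)), Mul(40, X)))
B = -216 (B = Mul(3, Mul(-18, 4)) = Mul(3, -72) = -216)
Mul(Mul(B, Function('s')(0)), Pow(Add(Pow(Add(44, -17), -1), -12), Rational(1, 2))) = Mul(Mul(-216, Add(24, Mul(-4, Pow(0, 2)), Mul(40, 0))), Pow(Add(Pow(Add(44, -17), -1), -12), Rational(1, 2))) = Mul(Mul(-216, Add(24, Mul(-4, 0), 0)), Pow(Add(Pow(27, -1), -12), Rational(1, 2))) = Mul(Mul(-216, Add(24, 0, 0)), Pow(Add(Rational(1, 27), -12), Rational(1, 2))) = Mul(Mul(-216, 24), Pow(Rational(-323, 27), Rational(1, 2))) = Mul(-5184, Mul(Rational(1, 9), I, Pow(969, Rational(1, 2)))) = Mul(-576, I, Pow(969, Rational(1, 2)))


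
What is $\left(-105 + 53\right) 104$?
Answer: $-5408$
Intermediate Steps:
$\left(-105 + 53\right) 104 = \left(-52\right) 104 = -5408$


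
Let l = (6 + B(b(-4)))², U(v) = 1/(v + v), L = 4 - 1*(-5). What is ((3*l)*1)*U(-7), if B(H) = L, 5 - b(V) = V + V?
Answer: -675/14 ≈ -48.214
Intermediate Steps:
b(V) = 5 - 2*V (b(V) = 5 - (V + V) = 5 - 2*V)
L = 9 (L = 4 + 5 = 9)
B(H) = 9
U(v) = 1/(2*v)
l = 225 (l = (6 + 9)² = 15² = 225)
((3*l)*1)*U(-7) = ((3*225)*1)*((½)/(-7)) = (675*1)*((½)*(-⅐)) = 675*(-1/14) = -675/14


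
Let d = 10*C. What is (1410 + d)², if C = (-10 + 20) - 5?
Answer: 2131600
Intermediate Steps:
C = 5 (C = 10 - 5 = 5)
d = 50 (d = 10*5 = 50)
(1410 + d)² = (1410 + 50)² = 1460² = 2131600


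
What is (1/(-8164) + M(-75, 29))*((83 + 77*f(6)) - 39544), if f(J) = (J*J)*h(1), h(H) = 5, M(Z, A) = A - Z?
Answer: -21736657055/8164 ≈ -2.6625e+6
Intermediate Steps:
f(J) = 5*J**2 (f(J) = (J*J)*5 = J**2*5 = 5*J**2)
(1/(-8164) + M(-75, 29))*((83 + 77*f(6)) - 39544) = (1/(-8164) + (29 - 1*(-75)))*((83 + 77*(5*6**2)) - 39544) = (-1/8164 + (29 + 75))*((83 + 77*(5*36)) - 39544) = (-1/8164 + 104)*((83 + 77*180) - 39544) = 849055*((83 + 13860) - 39544)/8164 = 849055*(13943 - 39544)/8164 = (849055/8164)*(-25601) = -21736657055/8164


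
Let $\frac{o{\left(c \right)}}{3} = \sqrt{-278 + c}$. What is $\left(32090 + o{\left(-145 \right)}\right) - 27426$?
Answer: $4664 + 9 i \sqrt{47} \approx 4664.0 + 61.701 i$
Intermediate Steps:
$o{\left(c \right)} = 3 \sqrt{-278 + c}$
$\left(32090 + o{\left(-145 \right)}\right) - 27426 = \left(32090 + 3 \sqrt{-278 - 145}\right) - 27426 = \left(32090 + 3 \sqrt{-423}\right) - 27426 = \left(32090 + 3 \cdot 3 i \sqrt{47}\right) - 27426 = \left(32090 + 9 i \sqrt{47}\right) - 27426 = 4664 + 9 i \sqrt{47}$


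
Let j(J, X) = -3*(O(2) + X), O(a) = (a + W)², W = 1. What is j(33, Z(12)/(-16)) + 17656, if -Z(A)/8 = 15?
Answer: 35213/2 ≈ 17607.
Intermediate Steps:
Z(A) = -120 (Z(A) = -8*15 = -120)
O(a) = (1 + a)² (O(a) = (a + 1)² = (1 + a)²)
j(J, X) = -27 - 3*X (j(J, X) = -3*((1 + 2)² + X) = -3*(3² + X) = -3*(9 + X) = -27 - 3*X)
j(33, Z(12)/(-16)) + 17656 = (-27 - (-360)/(-16)) + 17656 = (-27 - (-360)*(-1)/16) + 17656 = (-27 - 3*15/2) + 17656 = (-27 - 45/2) + 17656 = -99/2 + 17656 = 35213/2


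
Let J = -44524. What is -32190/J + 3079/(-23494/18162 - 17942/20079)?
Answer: -462660861984651/328817420390 ≈ -1407.0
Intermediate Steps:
-32190/J + 3079/(-23494/18162 - 17942/20079) = -32190/(-44524) + 3079/(-23494/18162 - 17942/20079) = -32190*(-1/44524) + 3079/(-23494*1/18162 - 17942*1/20079) = 16095/22262 + 3079/(-11747/9081 - 17942/20079) = 16095/22262 + 3079/(-14770345/6753237) = 16095/22262 + 3079*(-6753237/14770345) = 16095/22262 - 20793216723/14770345 = -462660861984651/328817420390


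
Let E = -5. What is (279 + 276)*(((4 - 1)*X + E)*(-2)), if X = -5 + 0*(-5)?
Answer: 22200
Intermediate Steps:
X = -5 (X = -5 + 0 = -5)
(279 + 276)*(((4 - 1)*X + E)*(-2)) = (279 + 276)*(((4 - 1)*(-5) - 5)*(-2)) = 555*((3*(-5) - 5)*(-2)) = 555*((-15 - 5)*(-2)) = 555*(-20*(-2)) = 555*40 = 22200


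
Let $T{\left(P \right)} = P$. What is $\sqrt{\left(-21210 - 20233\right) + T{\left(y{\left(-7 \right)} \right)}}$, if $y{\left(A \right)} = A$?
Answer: $5 i \sqrt{1658} \approx 203.59 i$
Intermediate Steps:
$\sqrt{\left(-21210 - 20233\right) + T{\left(y{\left(-7 \right)} \right)}} = \sqrt{\left(-21210 - 20233\right) - 7} = \sqrt{-41443 - 7} = \sqrt{-41450} = 5 i \sqrt{1658}$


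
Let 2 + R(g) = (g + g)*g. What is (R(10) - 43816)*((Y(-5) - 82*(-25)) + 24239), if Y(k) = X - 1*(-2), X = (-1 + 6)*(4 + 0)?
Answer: -1147633198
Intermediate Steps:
X = 20 (X = 5*4 = 20)
Y(k) = 22 (Y(k) = 20 - 1*(-2) = 20 + 2 = 22)
R(g) = -2 + 2*g² (R(g) = -2 + (g + g)*g = -2 + (2*g)*g = -2 + 2*g²)
(R(10) - 43816)*((Y(-5) - 82*(-25)) + 24239) = ((-2 + 2*10²) - 43816)*((22 - 82*(-25)) + 24239) = ((-2 + 2*100) - 43816)*((22 + 2050) + 24239) = ((-2 + 200) - 43816)*(2072 + 24239) = (198 - 43816)*26311 = -43618*26311 = -1147633198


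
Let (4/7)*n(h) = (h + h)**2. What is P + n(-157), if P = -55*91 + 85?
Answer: 167623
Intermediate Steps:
n(h) = 7*h**2 (n(h) = 7*(h + h)**2/4 = 7*(2*h)**2/4 = 7*(4*h**2)/4 = 7*h**2)
P = -4920 (P = -5005 + 85 = -4920)
P + n(-157) = -4920 + 7*(-157)**2 = -4920 + 7*24649 = -4920 + 172543 = 167623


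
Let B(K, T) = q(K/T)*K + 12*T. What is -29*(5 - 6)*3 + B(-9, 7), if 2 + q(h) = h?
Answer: 1404/7 ≈ 200.57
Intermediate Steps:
q(h) = -2 + h
B(K, T) = 12*T + K*(-2 + K/T) (B(K, T) = (-2 + K/T)*K + 12*T = K*(-2 + K/T) + 12*T = 12*T + K*(-2 + K/T))
-29*(5 - 6)*3 + B(-9, 7) = -29*(5 - 6)*3 + (-2*(-9) + 12*7 + (-9)²/7) = -(-29)*3 + (18 + 84 + 81*(⅐)) = -29*(-3) + (18 + 84 + 81/7) = 87 + 795/7 = 1404/7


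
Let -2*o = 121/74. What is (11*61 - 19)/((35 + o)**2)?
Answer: 14281408/25593481 ≈ 0.55801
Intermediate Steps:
o = -121/148 (o = -121/(2*74) = -1/2*121/74 = -121/148 ≈ -0.81757)
(11*61 - 19)/((35 + o)**2) = (11*61 - 19)/((35 - 121/148)**2) = (671 - 19)/((5059/148)**2) = 652/(25593481/21904) = 652*(21904/25593481) = 14281408/25593481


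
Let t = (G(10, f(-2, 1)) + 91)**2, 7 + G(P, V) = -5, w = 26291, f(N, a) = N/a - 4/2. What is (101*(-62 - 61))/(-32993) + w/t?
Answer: 944950906/205909313 ≈ 4.5892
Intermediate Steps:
f(N, a) = -2 + N/a (f(N, a) = N/a - 4*1/2 = N/a - 2 = -2 + N/a)
G(P, V) = -12 (G(P, V) = -7 - 5 = -12)
t = 6241 (t = (-12 + 91)**2 = 79**2 = 6241)
(101*(-62 - 61))/(-32993) + w/t = (101*(-62 - 61))/(-32993) + 26291/6241 = (101*(-123))*(-1/32993) + 26291*(1/6241) = -12423*(-1/32993) + 26291/6241 = 12423/32993 + 26291/6241 = 944950906/205909313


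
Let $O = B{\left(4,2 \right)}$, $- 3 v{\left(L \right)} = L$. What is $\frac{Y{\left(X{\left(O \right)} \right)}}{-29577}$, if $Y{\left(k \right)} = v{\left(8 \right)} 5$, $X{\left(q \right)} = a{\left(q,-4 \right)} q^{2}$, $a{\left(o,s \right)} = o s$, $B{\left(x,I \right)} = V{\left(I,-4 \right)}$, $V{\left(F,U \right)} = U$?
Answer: $\frac{40}{88731} \approx 0.0004508$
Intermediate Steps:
$B{\left(x,I \right)} = -4$
$v{\left(L \right)} = - \frac{L}{3}$
$O = -4$
$X{\left(q \right)} = - 4 q^{3}$ ($X{\left(q \right)} = q \left(-4\right) q^{2} = - 4 q q^{2} = - 4 q^{3}$)
$Y{\left(k \right)} = - \frac{40}{3}$ ($Y{\left(k \right)} = \left(- \frac{1}{3}\right) 8 \cdot 5 = \left(- \frac{8}{3}\right) 5 = - \frac{40}{3}$)
$\frac{Y{\left(X{\left(O \right)} \right)}}{-29577} = - \frac{40}{3 \left(-29577\right)} = \left(- \frac{40}{3}\right) \left(- \frac{1}{29577}\right) = \frac{40}{88731}$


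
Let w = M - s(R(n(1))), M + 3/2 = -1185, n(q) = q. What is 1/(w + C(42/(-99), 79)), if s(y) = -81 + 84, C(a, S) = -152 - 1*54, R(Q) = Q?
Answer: -2/2791 ≈ -0.00071659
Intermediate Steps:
C(a, S) = -206 (C(a, S) = -152 - 54 = -206)
s(y) = 3
M = -2373/2 (M = -3/2 - 1185 = -2373/2 ≈ -1186.5)
w = -2379/2 (w = -2373/2 - 1*3 = -2373/2 - 3 = -2379/2 ≈ -1189.5)
1/(w + C(42/(-99), 79)) = 1/(-2379/2 - 206) = 1/(-2791/2) = -2/2791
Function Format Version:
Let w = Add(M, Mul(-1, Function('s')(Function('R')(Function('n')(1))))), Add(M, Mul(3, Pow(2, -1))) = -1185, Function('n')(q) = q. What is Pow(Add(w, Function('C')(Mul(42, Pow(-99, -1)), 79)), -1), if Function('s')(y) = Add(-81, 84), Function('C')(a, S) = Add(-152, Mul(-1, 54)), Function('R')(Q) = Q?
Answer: Rational(-2, 2791) ≈ -0.00071659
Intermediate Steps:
Function('C')(a, S) = -206 (Function('C')(a, S) = Add(-152, -54) = -206)
Function('s')(y) = 3
M = Rational(-2373, 2) (M = Add(Rational(-3, 2), -1185) = Rational(-2373, 2) ≈ -1186.5)
w = Rational(-2379, 2) (w = Add(Rational(-2373, 2), Mul(-1, 3)) = Add(Rational(-2373, 2), -3) = Rational(-2379, 2) ≈ -1189.5)
Pow(Add(w, Function('C')(Mul(42, Pow(-99, -1)), 79)), -1) = Pow(Add(Rational(-2379, 2), -206), -1) = Pow(Rational(-2791, 2), -1) = Rational(-2, 2791)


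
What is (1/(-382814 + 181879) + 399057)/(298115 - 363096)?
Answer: -80184518294/13056957235 ≈ -6.1411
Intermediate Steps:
(1/(-382814 + 181879) + 399057)/(298115 - 363096) = (1/(-200935) + 399057)/(-64981) = (-1/200935 + 399057)*(-1/64981) = (80184518294/200935)*(-1/64981) = -80184518294/13056957235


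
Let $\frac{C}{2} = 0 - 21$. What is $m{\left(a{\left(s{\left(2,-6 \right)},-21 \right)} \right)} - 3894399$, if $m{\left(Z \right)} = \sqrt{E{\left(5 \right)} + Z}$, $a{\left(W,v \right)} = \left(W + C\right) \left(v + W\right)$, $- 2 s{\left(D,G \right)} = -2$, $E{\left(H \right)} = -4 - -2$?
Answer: $-3894399 + \sqrt{818} \approx -3.8944 \cdot 10^{6}$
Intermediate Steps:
$E{\left(H \right)} = -2$ ($E{\left(H \right)} = -4 + 2 = -2$)
$C = -42$ ($C = 2 \left(0 - 21\right) = 2 \left(-21\right) = -42$)
$s{\left(D,G \right)} = 1$ ($s{\left(D,G \right)} = \left(- \frac{1}{2}\right) \left(-2\right) = 1$)
$a{\left(W,v \right)} = \left(-42 + W\right) \left(W + v\right)$ ($a{\left(W,v \right)} = \left(W - 42\right) \left(v + W\right) = \left(-42 + W\right) \left(W + v\right)$)
$m{\left(Z \right)} = \sqrt{-2 + Z}$
$m{\left(a{\left(s{\left(2,-6 \right)},-21 \right)} \right)} - 3894399 = \sqrt{-2 + \left(1^{2} - 42 - -882 + 1 \left(-21\right)\right)} - 3894399 = \sqrt{-2 + \left(1 - 42 + 882 - 21\right)} - 3894399 = \sqrt{-2 + 820} - 3894399 = \sqrt{818} - 3894399 = -3894399 + \sqrt{818}$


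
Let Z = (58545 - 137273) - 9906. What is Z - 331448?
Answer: -420082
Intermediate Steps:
Z = -88634 (Z = -78728 - 9906 = -88634)
Z - 331448 = -88634 - 331448 = -420082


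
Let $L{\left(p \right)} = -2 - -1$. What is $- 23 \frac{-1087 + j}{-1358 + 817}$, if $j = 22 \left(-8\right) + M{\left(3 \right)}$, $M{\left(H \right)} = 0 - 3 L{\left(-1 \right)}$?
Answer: $- \frac{28980}{541} \approx -53.567$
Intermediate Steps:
$L{\left(p \right)} = -1$ ($L{\left(p \right)} = -2 + 1 = -1$)
$M{\left(H \right)} = 3$ ($M{\left(H \right)} = 0 - -3 = 0 + 3 = 3$)
$j = -173$ ($j = 22 \left(-8\right) + 3 = -176 + 3 = -173$)
$- 23 \frac{-1087 + j}{-1358 + 817} = - 23 \frac{-1087 - 173}{-1358 + 817} = - 23 \left(- \frac{1260}{-541}\right) = - 23 \left(\left(-1260\right) \left(- \frac{1}{541}\right)\right) = \left(-23\right) \frac{1260}{541} = - \frac{28980}{541}$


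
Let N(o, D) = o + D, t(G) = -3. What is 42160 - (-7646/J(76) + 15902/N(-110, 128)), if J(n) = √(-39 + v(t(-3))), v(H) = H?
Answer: 371489/9 - 3823*I*√42/21 ≈ 41277.0 - 1179.8*I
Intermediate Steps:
N(o, D) = D + o
J(n) = I*√42 (J(n) = √(-39 - 3) = √(-42) = I*√42)
42160 - (-7646/J(76) + 15902/N(-110, 128)) = 42160 - (-7646*(-I*√42/42) + 15902/(128 - 110)) = 42160 - (-(-3823)*I*√42/21 + 15902/18) = 42160 - (3823*I*√42/21 + 15902*(1/18)) = 42160 - (3823*I*√42/21 + 7951/9) = 42160 - (7951/9 + 3823*I*√42/21) = 42160 + (-7951/9 - 3823*I*√42/21) = 371489/9 - 3823*I*√42/21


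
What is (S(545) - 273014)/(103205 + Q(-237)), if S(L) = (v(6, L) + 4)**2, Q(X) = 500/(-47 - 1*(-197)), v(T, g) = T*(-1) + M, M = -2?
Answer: -818994/309625 ≈ -2.6451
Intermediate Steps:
v(T, g) = -2 - T (v(T, g) = T*(-1) - 2 = -T - 2 = -2 - T)
Q(X) = 10/3 (Q(X) = 500/(-47 + 197) = 500/150 = 500*(1/150) = 10/3)
S(L) = 16 (S(L) = ((-2 - 1*6) + 4)**2 = ((-2 - 6) + 4)**2 = (-8 + 4)**2 = (-4)**2 = 16)
(S(545) - 273014)/(103205 + Q(-237)) = (16 - 273014)/(103205 + 10/3) = -272998/309625/3 = -272998*3/309625 = -818994/309625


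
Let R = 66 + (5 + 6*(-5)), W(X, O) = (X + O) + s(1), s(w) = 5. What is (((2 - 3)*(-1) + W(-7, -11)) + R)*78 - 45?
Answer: 2217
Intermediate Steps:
W(X, O) = 5 + O + X (W(X, O) = (X + O) + 5 = (O + X) + 5 = 5 + O + X)
R = 41 (R = 66 + (5 - 30) = 66 - 25 = 41)
(((2 - 3)*(-1) + W(-7, -11)) + R)*78 - 45 = (((2 - 3)*(-1) + (5 - 11 - 7)) + 41)*78 - 45 = ((-1*(-1) - 13) + 41)*78 - 45 = ((1 - 13) + 41)*78 - 45 = (-12 + 41)*78 - 45 = 29*78 - 45 = 2262 - 45 = 2217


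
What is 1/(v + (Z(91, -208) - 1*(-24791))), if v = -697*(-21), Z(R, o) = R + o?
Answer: 1/39311 ≈ 2.5438e-5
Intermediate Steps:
v = 14637
1/(v + (Z(91, -208) - 1*(-24791))) = 1/(14637 + ((91 - 208) - 1*(-24791))) = 1/(14637 + (-117 + 24791)) = 1/(14637 + 24674) = 1/39311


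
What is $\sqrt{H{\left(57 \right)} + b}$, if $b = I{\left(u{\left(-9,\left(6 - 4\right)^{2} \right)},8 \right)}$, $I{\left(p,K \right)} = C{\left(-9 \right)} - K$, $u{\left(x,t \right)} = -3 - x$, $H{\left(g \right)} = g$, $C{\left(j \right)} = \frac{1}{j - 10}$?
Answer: $\frac{\sqrt{17670}}{19} \approx 6.9962$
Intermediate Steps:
$C{\left(j \right)} = \frac{1}{-10 + j}$
$I{\left(p,K \right)} = - \frac{1}{19} - K$ ($I{\left(p,K \right)} = \frac{1}{-10 - 9} - K = \frac{1}{-19} - K = - \frac{1}{19} - K$)
$b = - \frac{153}{19}$ ($b = - \frac{1}{19} - 8 = - \frac{153}{19} \approx -8.0526$)
$\sqrt{H{\left(57 \right)} + b} = \sqrt{57 - \frac{153}{19}} = \sqrt{\frac{930}{19}} = \frac{\sqrt{17670}}{19}$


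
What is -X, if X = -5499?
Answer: 5499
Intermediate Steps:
-X = -1*(-5499) = 5499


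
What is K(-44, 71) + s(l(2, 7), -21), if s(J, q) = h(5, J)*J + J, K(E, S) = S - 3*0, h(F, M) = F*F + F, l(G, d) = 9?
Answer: 350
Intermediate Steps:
h(F, M) = F + F² (h(F, M) = F² + F = F + F²)
K(E, S) = S (K(E, S) = S + 0 = S)
s(J, q) = 31*J (s(J, q) = (5*(1 + 5))*J + J = (5*6)*J + J = 30*J + J = 31*J)
K(-44, 71) + s(l(2, 7), -21) = 71 + 31*9 = 71 + 279 = 350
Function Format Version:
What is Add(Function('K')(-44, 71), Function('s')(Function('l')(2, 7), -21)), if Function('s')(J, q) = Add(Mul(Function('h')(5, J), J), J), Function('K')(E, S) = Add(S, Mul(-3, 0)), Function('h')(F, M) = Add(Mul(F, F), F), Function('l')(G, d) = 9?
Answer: 350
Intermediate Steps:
Function('h')(F, M) = Add(F, Pow(F, 2)) (Function('h')(F, M) = Add(Pow(F, 2), F) = Add(F, Pow(F, 2)))
Function('K')(E, S) = S (Function('K')(E, S) = Add(S, 0) = S)
Function('s')(J, q) = Mul(31, J) (Function('s')(J, q) = Add(Mul(Mul(5, Add(1, 5)), J), J) = Add(Mul(Mul(5, 6), J), J) = Add(Mul(30, J), J) = Mul(31, J))
Add(Function('K')(-44, 71), Function('s')(Function('l')(2, 7), -21)) = Add(71, Mul(31, 9)) = Add(71, 279) = 350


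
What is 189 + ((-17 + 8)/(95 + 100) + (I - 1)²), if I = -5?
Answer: 14622/65 ≈ 224.95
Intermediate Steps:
189 + ((-17 + 8)/(95 + 100) + (I - 1)²) = 189 + ((-17 + 8)/(95 + 100) + (-5 - 1)²) = 189 + (-9/195 + (-6)²) = 189 + (-9*1/195 + 36) = 189 + (-3/65 + 36) = 189 + 2337/65 = 14622/65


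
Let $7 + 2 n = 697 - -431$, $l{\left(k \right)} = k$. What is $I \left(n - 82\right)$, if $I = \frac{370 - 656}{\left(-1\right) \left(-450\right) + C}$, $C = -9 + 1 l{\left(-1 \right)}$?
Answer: $- \frac{12441}{40} \approx -311.02$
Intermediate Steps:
$n = \frac{1121}{2}$ ($n = - \frac{7}{2} + \frac{697 - -431}{2} = - \frac{7}{2} + \frac{697 + 431}{2} = - \frac{7}{2} + \frac{1}{2} \cdot 1128 = - \frac{7}{2} + 564 = \frac{1121}{2} \approx 560.5$)
$C = -10$ ($C = -9 + 1 \left(-1\right) = -9 - 1 = -10$)
$I = - \frac{13}{20}$ ($I = \frac{370 - 656}{\left(-1\right) \left(-450\right) - 10} = - \frac{286}{450 - 10} = - \frac{286}{440} = \left(-286\right) \frac{1}{440} = - \frac{13}{20} \approx -0.65$)
$I \left(n - 82\right) = - \frac{13 \left(\frac{1121}{2} - 82\right)}{20} = \left(- \frac{13}{20}\right) \frac{957}{2} = - \frac{12441}{40}$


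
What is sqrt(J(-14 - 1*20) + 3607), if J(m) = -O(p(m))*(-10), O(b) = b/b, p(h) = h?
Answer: sqrt(3617) ≈ 60.141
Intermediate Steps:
O(b) = 1
J(m) = 10 (J(m) = -1*1*(-10) = -1*(-10) = 10)
sqrt(J(-14 - 1*20) + 3607) = sqrt(10 + 3607) = sqrt(3617)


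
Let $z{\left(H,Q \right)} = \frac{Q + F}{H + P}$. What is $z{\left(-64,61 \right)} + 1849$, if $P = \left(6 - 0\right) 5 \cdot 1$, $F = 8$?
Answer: $\frac{62797}{34} \approx 1847.0$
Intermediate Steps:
$P = 30$ ($P = \left(6 + 0\right) 5 \cdot 1 = 6 \cdot 5 \cdot 1 = 30 \cdot 1 = 30$)
$z{\left(H,Q \right)} = \frac{8 + Q}{30 + H}$ ($z{\left(H,Q \right)} = \frac{Q + 8}{H + 30} = \frac{8 + Q}{30 + H}$)
$z{\left(-64,61 \right)} + 1849 = \frac{8 + 61}{30 - 64} + 1849 = \frac{1}{-34} \cdot 69 + 1849 = \left(- \frac{1}{34}\right) 69 + 1849 = - \frac{69}{34} + 1849 = \frac{62797}{34}$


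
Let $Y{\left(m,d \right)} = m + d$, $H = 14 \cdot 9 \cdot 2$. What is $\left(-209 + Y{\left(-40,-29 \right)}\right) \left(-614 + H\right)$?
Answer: $100636$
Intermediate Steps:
$H = 252$ ($H = 126 \cdot 2 = 252$)
$Y{\left(m,d \right)} = d + m$
$\left(-209 + Y{\left(-40,-29 \right)}\right) \left(-614 + H\right) = \left(-209 - 69\right) \left(-614 + 252\right) = \left(-209 - 69\right) \left(-362\right) = \left(-278\right) \left(-362\right) = 100636$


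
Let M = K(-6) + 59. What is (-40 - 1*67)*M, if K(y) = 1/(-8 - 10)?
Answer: -113527/18 ≈ -6307.1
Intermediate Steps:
K(y) = -1/18 (K(y) = 1/(-18) = -1/18)
M = 1061/18 (M = -1/18 + 59 = 1061/18 ≈ 58.944)
(-40 - 1*67)*M = (-40 - 1*67)*(1061/18) = (-40 - 67)*(1061/18) = -107*1061/18 = -113527/18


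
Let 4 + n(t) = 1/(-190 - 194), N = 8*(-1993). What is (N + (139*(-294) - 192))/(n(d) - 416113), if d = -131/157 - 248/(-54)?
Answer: 21888768/159788929 ≈ 0.13699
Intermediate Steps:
d = 15931/4239 (d = -131*1/157 - 248*(-1/54) = -131/157 + 124/27 = 15931/4239 ≈ 3.7582)
N = -15944
n(t) = -1537/384 (n(t) = -4 + 1/(-190 - 194) = -4 + 1/(-384) = -4 - 1/384 = -1537/384)
(N + (139*(-294) - 192))/(n(d) - 416113) = (-15944 + (139*(-294) - 192))/(-1537/384 - 416113) = (-15944 + (-40866 - 192))/(-159788929/384) = (-15944 - 41058)*(-384/159788929) = -57002*(-384/159788929) = 21888768/159788929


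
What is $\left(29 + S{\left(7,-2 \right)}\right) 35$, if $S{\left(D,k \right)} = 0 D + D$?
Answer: $1260$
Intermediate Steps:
$S{\left(D,k \right)} = D$ ($S{\left(D,k \right)} = 0 + D = D$)
$\left(29 + S{\left(7,-2 \right)}\right) 35 = \left(29 + 7\right) 35 = 36 \cdot 35 = 1260$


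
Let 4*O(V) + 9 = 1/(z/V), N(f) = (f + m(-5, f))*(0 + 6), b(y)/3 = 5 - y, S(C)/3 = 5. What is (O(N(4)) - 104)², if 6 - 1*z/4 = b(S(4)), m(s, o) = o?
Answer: 405769/36 ≈ 11271.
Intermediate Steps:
S(C) = 15 (S(C) = 3*5 = 15)
b(y) = 15 - 3*y (b(y) = 3*(5 - y) = 15 - 3*y)
z = 144 (z = 24 - 4*(15 - 3*15) = 24 - 4*(15 - 45) = 24 - 4*(-30) = 24 + 120 = 144)
N(f) = 12*f (N(f) = (f + f)*(0 + 6) = (2*f)*6 = 12*f)
O(V) = -9/4 + V/576 (O(V) = -9/4 + 1/(4*((144/V))) = -9/4 + (V/144)/4 = -9/4 + V/576)
(O(N(4)) - 104)² = ((-9/4 + (12*4)/576) - 104)² = ((-9/4 + (1/576)*48) - 104)² = ((-9/4 + 1/12) - 104)² = (-13/6 - 104)² = (-637/6)² = 405769/36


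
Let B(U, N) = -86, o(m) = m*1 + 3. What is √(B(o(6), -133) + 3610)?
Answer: 2*√881 ≈ 59.363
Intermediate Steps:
o(m) = 3 + m (o(m) = m + 3 = 3 + m)
√(B(o(6), -133) + 3610) = √(-86 + 3610) = √3524 = 2*√881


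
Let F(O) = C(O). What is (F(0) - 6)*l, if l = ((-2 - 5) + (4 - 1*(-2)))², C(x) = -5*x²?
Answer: -6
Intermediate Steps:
F(O) = -5*O²
l = 1 (l = (-7 + (4 + 2))² = (-7 + 6)² = (-1)² = 1)
(F(0) - 6)*l = (-5*0² - 6)*1 = (-5*0 - 6)*1 = (0 - 6)*1 = -6*1 = -6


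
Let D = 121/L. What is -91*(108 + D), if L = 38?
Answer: -384475/38 ≈ -10118.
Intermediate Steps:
D = 121/38 ≈ 3.1842
-91*(108 + D) = -91*(108 + 121/38) = -91*4225/38 = -384475/38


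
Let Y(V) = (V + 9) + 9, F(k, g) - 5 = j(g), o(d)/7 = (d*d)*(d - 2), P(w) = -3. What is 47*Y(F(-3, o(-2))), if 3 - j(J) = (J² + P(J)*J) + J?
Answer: -598874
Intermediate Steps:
o(d) = 7*d²*(-2 + d) (o(d) = 7*((d*d)*(d - 2)) = 7*(d²*(-2 + d)) = 7*d²*(-2 + d))
j(J) = 3 - J² + 2*J (j(J) = 3 - ((J² - 3*J) + J) = 3 - (J² - 2*J) = 3 + (-J² + 2*J) = 3 - J² + 2*J)
F(k, g) = 8 - g² + 2*g (F(k, g) = 5 + (3 - g² + 2*g) = 8 - g² + 2*g)
Y(V) = 18 + V (Y(V) = (9 + V) + 9 = 18 + V)
47*Y(F(-3, o(-2))) = 47*(18 + (8 - (7*(-2)²*(-2 - 2))² + 2*(7*(-2)²*(-2 - 2)))) = 47*(18 + (8 - (7*4*(-4))² + 2*(7*4*(-4)))) = 47*(18 + (8 - 1*(-112)² + 2*(-112))) = 47*(18 + (8 - 1*12544 - 224)) = 47*(18 + (8 - 12544 - 224)) = 47*(18 - 12760) = 47*(-12742) = -598874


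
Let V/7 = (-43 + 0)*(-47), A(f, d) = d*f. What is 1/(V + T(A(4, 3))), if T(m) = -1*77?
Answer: 1/14070 ≈ 7.1073e-5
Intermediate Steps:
T(m) = -77
V = 14147 (V = 7*((-43 + 0)*(-47)) = 7*(-43*(-47)) = 7*2021 = 14147)
1/(V + T(A(4, 3))) = 1/(14147 - 77) = 1/14070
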